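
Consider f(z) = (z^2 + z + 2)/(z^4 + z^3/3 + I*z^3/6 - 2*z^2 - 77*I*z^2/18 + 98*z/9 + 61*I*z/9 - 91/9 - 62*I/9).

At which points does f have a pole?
{-3 - I, 2/3 - 3*I/2, 1 + I/3, 1 + 2*I}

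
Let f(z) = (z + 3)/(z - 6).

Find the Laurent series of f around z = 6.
Put w = z - (6), i.e. z = w + 6. The denominator is w, so it suffices to rewrite the numerator in powers of w.

P(z) = z + 3
P(w + 6) = 9 + w

Dividing each term by w:
  f = 9/w + 1

Substituting back w = z - 6:
  f(z) = 9/(z - 6) + 1

The series is finite because the numerator is a polynomial; the negative powers form the principal part, and the coefficient of 1/(z - 6) gives Res(f, 6) = 9.

Final answer: 9/(z - 6) + 1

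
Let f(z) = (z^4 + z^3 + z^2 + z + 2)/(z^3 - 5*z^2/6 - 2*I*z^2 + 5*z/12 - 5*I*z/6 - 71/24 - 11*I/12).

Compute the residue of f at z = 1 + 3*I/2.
Write f(z) = P(z)/Q(z) with P(z) = z^4 + z^3 + z^2 + z + 2 and Q(z) = z^3 - 5*z^2/6 - 2*I*z^2 + 5*z/12 - 5*I*z/6 - 71/24 - 11*I/12.
The denominator factors as Q(z) = (z - 1/3 - 3*I/2)*(z + 1/2 + I)*(z - 1 - 3*I/2), so z = 1 + 3*I/2 is a simple zero of Q and P is analytic there; z = 1 + 3*I/2 is therefore a simple pole and
  Res(f, z₀) = P(z₀)/Q'(z₀).

Q'(z) = 3*z^2 - 5*z/3 - 4*I*z + 5/12 - 5*I/6, so Q'(1 + 3*I/2) = 1 + 5*I/3.
P(1 + 3*I/2) = -183/16 - 15*I/8.

Res(f, 1 + 3*I/2) = (-183/16 - 15*I/8)/(1 + 5*I/3) = -2097/544 + 2475*I/544

Final answer: -2097/544 + 2475*I/544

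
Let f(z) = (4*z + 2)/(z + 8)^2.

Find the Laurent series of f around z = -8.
-30/(z + 8)^2 + 4/(z + 8)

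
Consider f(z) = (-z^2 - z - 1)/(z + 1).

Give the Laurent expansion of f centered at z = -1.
Put w = z - (-1), i.e. z = w - 1. The denominator is w, so it suffices to rewrite the numerator in powers of w.

P(z) = -z^2 - z - 1
P(w - 1) = -1 + w - w^2

Dividing each term by w:
  f = -1/w + 1 - w

Substituting back w = z + 1:
  f(z) = -1/(z + 1) + 1 - (z + 1)

The series is finite because the numerator is a polynomial; the negative powers form the principal part, and the coefficient of 1/(z + 1) gives Res(f, -1) = -1.

Final answer: -1/(z + 1) + 1 - (z + 1)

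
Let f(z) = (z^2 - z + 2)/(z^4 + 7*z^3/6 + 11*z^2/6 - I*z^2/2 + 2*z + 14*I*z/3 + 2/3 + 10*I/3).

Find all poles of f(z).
The singularities of f are the zeros of the denominator. Factoring,
  z^4 + 7*z^3/6 + 11*z^2/6 - I*z^2/2 + 2*z + 14*I*z/3 + 2/3 + 10*I/3 = (z + 2/3)*(z - 1 + I)*(z + 3/2 + I)*(z - 2*I)
so the candidates are z = -2/3, z = 1 - I, z = -3/2 - I, z = 2*I.

Check the numerator P(z) = z^2 - z + 2 at each one:
  P(-2/3) = 28/9 ≠ 0, so z = -2/3 is a (simple) pole.
  P(1 - I) = 1 - I ≠ 0, so z = 1 - I is a (simple) pole.
  P(-3/2 - I) = 19/4 + 4*I ≠ 0, so z = -3/2 - I is a (simple) pole.
  P(2*I) = -2 - 2*I ≠ 0, so z = 2*I is a (simple) pole.

Poles of f: {-3/2 - I, -2/3, 2*I, 1 - I}

Final answer: {-3/2 - I, -2/3, 2*I, 1 - I}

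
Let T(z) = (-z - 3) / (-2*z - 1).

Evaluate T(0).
3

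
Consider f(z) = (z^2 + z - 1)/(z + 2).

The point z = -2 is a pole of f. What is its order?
Factor the denominator:
  z + 2 = (z + 2)

The numerator P(z) = z^2 + z - 1 has P(-2) = 1 ≠ 0, so no factor of (z + 2) cancels.
Near z = -2 we can therefore write f(z) = g(z)/(z + 2) with g analytic at -2 and g(-2) ≠ 0 (g is just the numerator).

Hence z = -2 is a pole of order 1.

Final answer: 1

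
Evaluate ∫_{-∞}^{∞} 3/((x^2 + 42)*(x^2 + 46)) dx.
Let f(z) = 3/((z^2 + 42)*(z^2 + 46)). The denominator has no real zeros and deg Q - deg P = 4 ≥ 2, so the integral of f over the upper semicircle |z| = R tends to 0 as R → ∞. Closing the contour in the upper half-plane,
  ∫_{-∞}^{∞} f(x) dx = 2πi · Σ Res(f, z_k)  over the poles with Im z_k > 0.

Zeros of the denominator: z^2 + 46 = 0 gives z = ±sqrt(46)*I; z^2 + 42 = 0 gives z = ±sqrt(42)*I.
Upper half-plane: z = sqrt(42)*I, z = sqrt(46)*I (simple).

Each pole is a simple zero of Q(z) = z^4 + 88*z^2 + 1932, so Res(f, z₀) = P(z₀)/Q'(z₀) with P(z) = 3, Q'(z) = 4*z^3 + 176*z:
  Res(f, sqrt(42)*I) = (3)/(8*sqrt(42)*I) = -sqrt(42)*I/112
  Res(f, sqrt(46)*I) = (3)/(-8*sqrt(46)*I) = 3*sqrt(46)*I/368

Sum of residues: I*(-23*sqrt(42) + 21*sqrt(46))/2576
∫_{-∞}^{∞} f(x) dx = 2πi · (I*(-23*sqrt(42) + 21*sqrt(46))/2576) = pi*(-21*sqrt(46) + 23*sqrt(42))/1288

Final answer: pi*(-21*sqrt(46) + 23*sqrt(42))/1288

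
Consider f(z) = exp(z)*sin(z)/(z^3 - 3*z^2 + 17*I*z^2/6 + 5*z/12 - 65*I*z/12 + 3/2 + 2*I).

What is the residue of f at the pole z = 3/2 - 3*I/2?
Write f(z) = P(z)/Q(z) with P(z) = exp(z)*sin(z) and Q(z) = z^3 - 3*z^2 + 17*I*z^2/6 + 5*z/12 - 65*I*z/12 + 3/2 + 2*I.
The denominator factors as Q(z) = (z - 3/2 + 3*I/2)*(z - 1 + I/3)*(z - 1/2 + I), so z = 3/2 - 3*I/2 is a simple zero of Q and P is analytic there; z = 3/2 - 3*I/2 is therefore a simple pole and
  Res(f, z₀) = P(z₀)/Q'(z₀).

Q'(z) = 3*z^2 - 6*z + 17*I*z/3 + 5/12 - 65*I/12, so Q'(3/2 - 3*I/2) = -1/12 - 17*I/12.
P(3/2 - 3*I/2) = exp(3/2 - 3*I/2)*sin(3/2 - 3*I/2).

Res(f, 3/2 - 3*I/2) = (exp(3/2 - 3*I/2)*sin(3/2 - 3*I/2))/(-1/12 - 17*I/12) = (-6/145 + 102*I/145)*exp(3/2 - 3*I/2)*sin(3/2 - 3*I/2)

Final answer: (-6/145 + 102*I/145)*exp(3/2 - 3*I/2)*sin(3/2 - 3*I/2)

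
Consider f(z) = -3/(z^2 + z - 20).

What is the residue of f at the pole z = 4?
-1/3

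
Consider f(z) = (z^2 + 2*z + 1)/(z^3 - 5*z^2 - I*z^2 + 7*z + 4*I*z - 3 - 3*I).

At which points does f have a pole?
The singularities of f are the zeros of the denominator. Factoring,
  z^3 - 5*z^2 - I*z^2 + 7*z + 4*I*z - 3 - 3*I = (z - 1 - I)*(z - 1)*(z - 3)
so the candidates are z = 1 + I, z = 1, z = 3.

Check the numerator P(z) = z^2 + 2*z + 1 at each one:
  P(1 + I) = 3 + 4*I ≠ 0, so z = 1 + I is a (simple) pole.
  P(1) = 4 ≠ 0, so z = 1 is a (simple) pole.
  P(3) = 16 ≠ 0, so z = 3 is a (simple) pole.

Poles of f: {1, 1 + I, 3}

Final answer: {1, 1 + I, 3}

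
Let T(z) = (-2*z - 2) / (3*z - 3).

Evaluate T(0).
Substitute z = 0:
  numerator:   -2*(0) - 2 = -2
  denominator: 3*(0) - 3 = -3
T(0) = (-2)/(-3) = 2/3

Final answer: 2/3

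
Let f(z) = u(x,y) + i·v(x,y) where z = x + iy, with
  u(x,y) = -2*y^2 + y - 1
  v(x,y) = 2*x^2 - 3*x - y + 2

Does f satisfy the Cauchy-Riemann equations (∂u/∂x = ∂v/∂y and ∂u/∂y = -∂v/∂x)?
∂u/∂x = 0
∂v/∂y = -1
∂u/∂y = 1 - 4*y
∂v/∂x = 4*x - 3
∂u/∂x ≠ ∂v/∂y and ∂u/∂y ≠ -∂v/∂x; the Cauchy-Riemann equations are not satisfied, so f is not analytic.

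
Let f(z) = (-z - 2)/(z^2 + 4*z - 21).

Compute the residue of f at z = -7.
Write f(z) = P(z)/Q(z) with P(z) = -z - 2 and Q(z) = z^2 + 4*z - 21.
The denominator factors as Q(z) = (z + 7)*(z - 3), so z = -7 is a simple zero of Q and P is analytic there; z = -7 is therefore a simple pole and
  Res(f, z₀) = P(z₀)/Q'(z₀).

Q'(z) = 2*z + 4, so Q'(-7) = -10.
P(-7) = 5.

Res(f, -7) = (5)/(-10) = -1/2

Final answer: -1/2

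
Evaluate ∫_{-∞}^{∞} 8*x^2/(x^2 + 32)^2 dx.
Let f(z) = 8*z^2/(z^2 + 32)^2. The denominator has no real zeros and deg Q - deg P = 2 ≥ 2, so the integral of f over the upper semicircle |z| = R tends to 0 as R → ∞. Closing the contour in the upper half-plane,
  ∫_{-∞}^{∞} f(x) dx = 2πi · Σ Res(f, z_k)  over the poles with Im z_k > 0.

Zeros of the denominator: z^2 + 32 = 0 gives z = ±4*sqrt(2)*I.
Upper half-plane: z = 4*sqrt(2)*I (a pole of order 2).

Write f(z) = g(z)/(z - 4*sqrt(2)*I)^2 with g(z) = 8*z^2/(z + 4*sqrt(2)*I)^2. For a double pole, Res(f, z₀) = g'(z₀):
  g'(z) = 64*sqrt(2)*I*z/(z + 4*sqrt(2)*I)^3
  Res(f, 4*sqrt(2)*I) = g'(4*sqrt(2)*I) = -sqrt(2)*I/4

∫_{-∞}^{∞} f(x) dx = 2πi · (-sqrt(2)*I/4) = sqrt(2)*pi/2

Final answer: sqrt(2)*pi/2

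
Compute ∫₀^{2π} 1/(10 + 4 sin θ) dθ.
Call the integral J. The integrand is 2π-periodic and we integrate over a full period, so shifting θ does not change the value (θ → θ + π/2 turns sin θ into cos θ). Hence
  J = ∫₀^{2π} dθ/(10 + 4 cos θ).
Put z = e^{iθ}: then cos θ = (z + 1/z)/2, dθ = dz/(iz), and z runs once counterclockwise around |z| = 1:
  J = ∮_{|z|=1} 1/(10 + 4*(z + 1/z)/2) · dz/(iz) = (2/i) ∮_{|z|=1} dz/(4*z^2 + 20*z + 4).
The roots of 4*z^2 + 20*z + 4 are z = (-10 ± sqrt(10^2 - 4^2))/4, with sqrt(84) = 2*sqrt(21); their product is 1, so only z₊ = -5/2 + sqrt(21)/2 lies inside the unit circle (z₋ = -5/2 - sqrt(21)/2 lies outside).
z₊ is a simple zero of q(z) = 4*z^2 + 20*z + 4, so Res(1/q, z₊) = 1/q'(z₊) with q'(z) = 8*z + 20; and q'(z₊) = 4*(z₊ - z₋) = 4*sqrt(21).
Therefore J = (2/i) · 2πi · 1/(4*sqrt(21)) = 2*pi/(2*sqrt(21)) = sqrt(21)*pi/21

Final answer: sqrt(21)*pi/21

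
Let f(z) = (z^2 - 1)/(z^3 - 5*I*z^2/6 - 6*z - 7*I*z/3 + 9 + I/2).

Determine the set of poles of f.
The singularities of f are the zeros of the denominator. Factoring,
  z^3 - 5*I*z^2/6 - 6*z - 7*I*z/3 + 9 + I/2 = (z + 3)*(z - 1 + 2*I/3)*(z - 2 - 3*I/2)
so the candidates are z = -3, z = 1 - 2*I/3, z = 2 + 3*I/2.

Check the numerator P(z) = z^2 - 1 at each one:
  P(-3) = 8 ≠ 0, so z = -3 is a (simple) pole.
  P(1 - 2*I/3) = -4/9 - 4*I/3 ≠ 0, so z = 1 - 2*I/3 is a (simple) pole.
  P(2 + 3*I/2) = 3/4 + 6*I ≠ 0, so z = 2 + 3*I/2 is a (simple) pole.

Poles of f: {-3, 1 - 2*I/3, 2 + 3*I/2}

Final answer: {-3, 1 - 2*I/3, 2 + 3*I/2}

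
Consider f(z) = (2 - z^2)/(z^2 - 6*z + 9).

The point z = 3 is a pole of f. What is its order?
Factor the denominator:
  z^2 - 6*z + 9 = (z - 3)^2

The numerator P(z) = 2 - z^2 has P(3) = -7 ≠ 0, so no factor of (z - 3) cancels.
Near z = 3 we can therefore write f(z) = g(z)/(z - 3)^2 with g analytic at 3 and g(3) ≠ 0 (g is just the numerator).

Hence z = 3 is a pole of order 2.

Final answer: 2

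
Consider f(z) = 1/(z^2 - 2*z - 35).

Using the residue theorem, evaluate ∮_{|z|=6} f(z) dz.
By the residue theorem, ∮_C f(z) dz = 2πi · (sum of the residues of f at the poles inside |z| = 6).

The denominator factors as (z - 7)*(z + 5), so the singularities of f are simple poles at z = 7, z = -5.
  |7|² = 49 > 36 = 6², so this pole is outside the contour.
  |-5|² = 25 < 36 = 6², so this pole is inside the contour.

With P(z) = 1 and Q(z) = z^2 - 2*z - 35, each pole is simple, so Res(f, z₀) = P(z₀)/Q'(z₀) with Q'(z) = 2*z - 2.
  Res(f, -5) = P(-5)/Q'(-5) = (1)/(-12) = -1/12

∮_C f(z) dz = 2πi · (-1/12) = -I*pi/6

Final answer: -I*pi/6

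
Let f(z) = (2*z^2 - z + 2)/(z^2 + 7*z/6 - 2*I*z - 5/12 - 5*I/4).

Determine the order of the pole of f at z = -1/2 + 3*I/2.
Factor the denominator:
  z^2 + 7*z/6 - 2*I*z - 5/12 - 5*I/4 = (z + 1/2 - 3*I/2)*(z + 2/3 - I/2)

The numerator P(z) = 2*z^2 - z + 2 has P(-1/2 + 3*I/2) = -3/2 - 9*I/2 ≠ 0, so no factor of (z + 1/2 - 3*I/2) cancels.
Near z = -1/2 + 3*I/2 we can therefore write f(z) = g(z)/(z + 1/2 - 3*I/2) with g analytic at -1/2 + 3*I/2 and g(-1/2 + 3*I/2) ≠ 0 (g is the numerator divided by the remaining denominator factors).

Hence z = -1/2 + 3*I/2 is a pole of order 1.

Final answer: 1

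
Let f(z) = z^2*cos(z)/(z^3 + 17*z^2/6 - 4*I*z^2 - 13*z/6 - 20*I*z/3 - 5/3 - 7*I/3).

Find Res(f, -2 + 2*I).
Write f(z) = P(z)/Q(z) with P(z) = z^2*cos(z) and Q(z) = z^3 + 17*z^2/6 - 4*I*z^2 - 13*z/6 - 20*I*z/3 - 5/3 - 7*I/3.
The denominator factors as Q(z) = (z + 2 - 2*I)*(z + 1/3 - 2*I)*(z + 1/2), so z = -2 + 2*I is a simple zero of Q and P is analytic there; z = -2 + 2*I is therefore a simple pole and
  Res(f, z₀) = P(z₀)/Q'(z₀).

Q'(z) = 3*z^2 + 17*z/3 - 8*I*z - 13/6 - 20*I/3, so Q'(-2 + 2*I) = 5/2 - 10*I/3.
P(-2 + 2*I) = -8*I*cos(2 - 2*I).

Res(f, -2 + 2*I) = (-8*I*cos(2 - 2*I))/(5/2 - 10*I/3) = (192/125 - 144*I/125)*cos(2 - 2*I)

Final answer: (192/125 - 144*I/125)*cos(2 - 2*I)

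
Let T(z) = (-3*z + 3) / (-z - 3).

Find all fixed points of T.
T(z) = z means -3*z + 3 = z*(-z - 3), i.e.
  -z^2 - 3 = 0.
Discriminant: (0)^2 - 4*(-1)*(-3) = -12, so the roots are complex conjugates.
  z = (0 ± I*sqrt(12))/(2*(-1))
Fixed points: {-sqrt(3)*I, sqrt(3)*I}

Final answer: {-sqrt(3)*I, sqrt(3)*I}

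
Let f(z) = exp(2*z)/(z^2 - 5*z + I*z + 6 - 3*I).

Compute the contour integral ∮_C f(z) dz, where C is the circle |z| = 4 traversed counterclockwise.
pi*(-1 - I)*exp(4 - 2*I) + pi*(1 + I)*exp(6)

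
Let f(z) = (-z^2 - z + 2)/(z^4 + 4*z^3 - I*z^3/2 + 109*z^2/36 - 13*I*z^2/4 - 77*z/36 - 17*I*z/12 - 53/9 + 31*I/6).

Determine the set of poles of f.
The singularities of f are the zeros of the denominator. Factoring,
  z^4 + 4*z^3 - I*z^3/2 + 109*z^2/36 - 13*I*z^2/4 - 77*z/36 - 17*I*z/12 - 53/9 + 31*I/6 = (z + 3/2 + 2*I/3)*(z - 1)*(z + 3 + I/3)*(z + 1/2 - 3*I/2)
so the candidates are z = -3/2 - 2*I/3, z = 1, z = -3 - I/3, z = -1/2 + 3*I/2.

Check the numerator P(z) = -z^2 - z + 2 at each one:
  P(-3/2 - 2*I/3) = 61/36 - 4*I/3 ≠ 0, so z = -3/2 - 2*I/3 is a (simple) pole.
  P(1) = 0, so the factor (z - 1) cancels and z = 1 is only a removable singularity, not a pole.
  P(-3 - I/3) = -35/9 - 5*I/3 ≠ 0, so z = -3 - I/3 is a (simple) pole.
  P(-1/2 + 3*I/2) = 9/2 ≠ 0, so z = -1/2 + 3*I/2 is a (simple) pole.

Poles of f: {-3 - I/3, -3/2 - 2*I/3, -1/2 + 3*I/2}

Final answer: {-3 - I/3, -3/2 - 2*I/3, -1/2 + 3*I/2}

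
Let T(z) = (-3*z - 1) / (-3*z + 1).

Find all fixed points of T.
T(z) = z means -3*z - 1 = z*(-3*z + 1), i.e.
  -3*z^2 + 4*z + 1 = 0.
Discriminant: (4)^2 - 4*(-3)*(1) = 28, so the roots are real.
  z = (-4 ± sqrt(28))/(2*(-3))
Fixed points: {2/3 - sqrt(7)/3, 2/3 + sqrt(7)/3}

Final answer: {2/3 - sqrt(7)/3, 2/3 + sqrt(7)/3}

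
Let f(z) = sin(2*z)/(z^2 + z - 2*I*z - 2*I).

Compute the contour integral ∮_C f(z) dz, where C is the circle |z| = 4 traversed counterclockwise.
By the residue theorem, ∮_C f(z) dz = 2πi · (sum of the residues of f at the poles inside |z| = 4).

The denominator factors as (z - 2*I)*(z + 1), so the singularities of f are simple poles at z = 2*I, z = -1.
  |2*I|² = 4 < 16 = 4², so this pole is inside the contour.
  |-1|² = 1 < 16 = 4², so this pole is inside the contour.

With P(z) = sin(2*z) and Q(z) = z^2 + z - 2*I*z - 2*I, each pole is simple, so Res(f, z₀) = P(z₀)/Q'(z₀) with Q'(z) = 2*z + 1 - 2*I.
  Res(f, 2*I) = P(2*I)/Q'(2*I) = (I*sinh(4))/(1 + 2*I) = (2/5 + I/5)*sinh(4)
  Res(f, -1) = P(-1)/Q'(-1) = (-sin(2))/(-1 - 2*I) = (1/5 - 2*I/5)*sin(2)

Sum of residues inside C: (1/5 - 2*I/5)*sin(2) + (2/5 + I/5)*sinh(4)
∮_C f(z) dz = 2πi · ((1/5 - 2*I/5)*sin(2) + (2/5 + I/5)*sinh(4)) = pi*(4/5 + 2*I/5)*sin(2) + pi*(-2/5 + 4*I/5)*sinh(4)

Final answer: pi*(4/5 + 2*I/5)*sin(2) + pi*(-2/5 + 4*I/5)*sinh(4)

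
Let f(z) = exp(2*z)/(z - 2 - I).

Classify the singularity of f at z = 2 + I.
Write f(z) = g(z)/(z - 2 - I) with g(z) = exp(2*z).
g is entire and g(2 + I) = exp(4 + 2*I) ≠ 0, so no factor of (z - 2 - I) cancels: the Laurent expansion of f about z = 2 + I starts at the power -1, i.e. lim_{z→z₀} (z - z₀) f(z) = exp(4 + 2*I) is finite and nonzero.
So z = 2 + I is a pole of order 1.

Final answer: pole of order 1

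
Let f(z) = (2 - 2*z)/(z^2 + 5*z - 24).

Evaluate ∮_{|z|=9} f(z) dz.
By the residue theorem, ∮_C f(z) dz = 2πi · (sum of the residues of f at the poles inside |z| = 9).

The denominator factors as (z + 8)*(z - 3), so the singularities of f are simple poles at z = -8, z = 3.
  |-8|² = 64 < 81 = 9², so this pole is inside the contour.
  |3|² = 9 < 81 = 9², so this pole is inside the contour.

With P(z) = 2 - 2*z and Q(z) = z^2 + 5*z - 24, each pole is simple, so Res(f, z₀) = P(z₀)/Q'(z₀) with Q'(z) = 2*z + 5.
  Res(f, -8) = P(-8)/Q'(-8) = (18)/(-11) = -18/11
  Res(f, 3) = P(3)/Q'(3) = (-4)/(11) = -4/11

Sum of residues inside C: -2
∮_C f(z) dz = 2πi · (-2) = -4*I*pi

Final answer: -4*I*pi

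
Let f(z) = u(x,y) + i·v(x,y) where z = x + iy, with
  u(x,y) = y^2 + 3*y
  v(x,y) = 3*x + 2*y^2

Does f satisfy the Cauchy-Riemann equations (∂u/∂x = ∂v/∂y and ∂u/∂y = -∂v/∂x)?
∂u/∂x = 0
∂v/∂y = 4*y
∂u/∂y = 2*y + 3
∂v/∂x = 3
∂u/∂x ≠ ∂v/∂y and ∂u/∂y ≠ -∂v/∂x; the Cauchy-Riemann equations are not satisfied, so f is not analytic.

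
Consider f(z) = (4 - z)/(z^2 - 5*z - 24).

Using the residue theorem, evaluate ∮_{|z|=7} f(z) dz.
By the residue theorem, ∮_C f(z) dz = 2πi · (sum of the residues of f at the poles inside |z| = 7).

The denominator factors as (z + 3)*(z - 8), so the singularities of f are simple poles at z = -3, z = 8.
  |-3|² = 9 < 49 = 7², so this pole is inside the contour.
  |8|² = 64 > 49 = 7², so this pole is outside the contour.

With P(z) = 4 - z and Q(z) = z^2 - 5*z - 24, each pole is simple, so Res(f, z₀) = P(z₀)/Q'(z₀) with Q'(z) = 2*z - 5.
  Res(f, -3) = P(-3)/Q'(-3) = (7)/(-11) = -7/11

∮_C f(z) dz = 2πi · (-7/11) = -14*I*pi/11

Final answer: -14*I*pi/11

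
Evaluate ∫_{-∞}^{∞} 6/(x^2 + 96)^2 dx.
Let f(z) = 6/(z^2 + 96)^2. The denominator has no real zeros and deg Q - deg P = 4 ≥ 2, so the integral of f over the upper semicircle |z| = R tends to 0 as R → ∞. Closing the contour in the upper half-plane,
  ∫_{-∞}^{∞} f(x) dx = 2πi · Σ Res(f, z_k)  over the poles with Im z_k > 0.

Zeros of the denominator: z^2 + 96 = 0 gives z = ±4*sqrt(6)*I.
Upper half-plane: z = 4*sqrt(6)*I (a pole of order 2).

Write f(z) = g(z)/(z - 4*sqrt(6)*I)^2 with g(z) = 6/(z + 4*sqrt(6)*I)^2. For a double pole, Res(f, z₀) = g'(z₀):
  g'(z) = -12/(z + 4*sqrt(6)*I)^3
  Res(f, 4*sqrt(6)*I) = g'(4*sqrt(6)*I) = -sqrt(6)*I/1536

∫_{-∞}^{∞} f(x) dx = 2πi · (-sqrt(6)*I/1536) = sqrt(6)*pi/768

Final answer: sqrt(6)*pi/768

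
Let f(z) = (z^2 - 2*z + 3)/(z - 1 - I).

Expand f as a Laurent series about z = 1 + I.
Put w = z - (1 + I), i.e. z = w + 1 + I. The denominator is w, so it suffices to rewrite the numerator in powers of w.

P(z) = z^2 - 2*z + 3
P(w + 1 + I) = 1 + 2*I*w + w^2

Dividing each term by w:
  f = 1/w + 2*I + w

Substituting back w = z - 1 - I:
  f(z) = 1/(z - 1 - I) + 2*I + (z - 1 - I)

The series is finite because the numerator is a polynomial; the negative powers form the principal part, and the coefficient of 1/(z - 1 - I) gives Res(f, 1 + I) = 1.

Final answer: 1/(z - 1 - I) + 2*I + (z - 1 - I)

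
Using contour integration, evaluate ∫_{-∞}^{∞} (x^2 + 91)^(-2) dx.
sqrt(91)*pi/16562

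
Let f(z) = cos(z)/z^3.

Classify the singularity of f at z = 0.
Write f(z) = g(z)/z^3 with g(z) = cos(z).
g is entire and g(0) = 1 ≠ 0, so no factor of (z) cancels: the Laurent expansion of f about z = 0 starts at the power -3, i.e. lim_{z→z₀} (z - z₀)^3 f(z) = 1 is finite and nonzero.
So z = 0 is a pole of order 3.

Final answer: pole of order 3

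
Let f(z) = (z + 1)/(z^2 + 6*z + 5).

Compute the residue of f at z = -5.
Write f(z) = P(z)/Q(z) with P(z) = z + 1 and Q(z) = z^2 + 6*z + 5.
The denominator factors as Q(z) = (z + 1)*(z + 5), so z = -5 is a simple zero of Q and P is analytic there; z = -5 is therefore a simple pole and
  Res(f, z₀) = P(z₀)/Q'(z₀).

Q'(z) = 2*z + 6, so Q'(-5) = -4.
P(-5) = -4.

Res(f, -5) = (-4)/(-4) = 1

Final answer: 1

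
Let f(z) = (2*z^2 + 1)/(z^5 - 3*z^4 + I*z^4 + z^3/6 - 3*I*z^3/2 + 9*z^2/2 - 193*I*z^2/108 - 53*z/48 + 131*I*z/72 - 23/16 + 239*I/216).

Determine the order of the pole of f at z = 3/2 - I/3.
Factor the denominator:
  z^5 - 3*z^4 + I*z^4 + z^3/6 - 3*I*z^3/2 + 9*z^2/2 - 193*I*z^2/108 - 53*z/48 + 131*I*z/72 - 23/16 + 239*I/216 = (z - 3/2 + I/3)^3*(z + 1)*(z + 1/2)

The numerator P(z) = 2*z^2 + 1 has P(3/2 - I/3) = 95/18 - 2*I ≠ 0, so no factor of (z - 3/2 + I/3) cancels.
Near z = 3/2 - I/3 we can therefore write f(z) = g(z)/(z - 3/2 + I/3)^3 with g analytic at 3/2 - I/3 and g(3/2 - I/3) ≠ 0 (g is the numerator divided by the remaining denominator factors).

Hence z = 3/2 - I/3 is a pole of order 3.

Final answer: 3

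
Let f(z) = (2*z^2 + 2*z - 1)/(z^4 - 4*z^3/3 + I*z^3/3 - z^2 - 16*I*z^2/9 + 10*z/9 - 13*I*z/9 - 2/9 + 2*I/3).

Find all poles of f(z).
The singularities of f are the zeros of the denominator. Factoring,
  z^4 - 4*z^3/3 + I*z^3/3 - z^2 - 16*I*z^2/9 + 10*z/9 - 13*I*z/9 - 2/9 + 2*I/3 = (z + 1)*(z - 2 - 2*I/3)*(z + I)*(z - 1/3)
so the candidates are z = -1, z = 2 + 2*I/3, z = -I, z = 1/3.

Check the numerator P(z) = 2*z^2 + 2*z - 1 at each one:
  P(-1) = -1 ≠ 0, so z = -1 is a (simple) pole.
  P(2 + 2*I/3) = 91/9 + 20*I/3 ≠ 0, so z = 2 + 2*I/3 is a (simple) pole.
  P(-I) = -3 - 2*I ≠ 0, so z = -I is a (simple) pole.
  P(1/3) = -1/9 ≠ 0, so z = 1/3 is a (simple) pole.

Poles of f: {-1, -I, 1/3, 2 + 2*I/3}

Final answer: {-1, -I, 1/3, 2 + 2*I/3}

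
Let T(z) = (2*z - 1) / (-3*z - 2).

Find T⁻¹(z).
(-2*z + 1)/(3*z + 2)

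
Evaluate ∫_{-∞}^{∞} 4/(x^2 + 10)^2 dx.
Let f(z) = 4/(z^2 + 10)^2. The denominator has no real zeros and deg Q - deg P = 4 ≥ 2, so the integral of f over the upper semicircle |z| = R tends to 0 as R → ∞. Closing the contour in the upper half-plane,
  ∫_{-∞}^{∞} f(x) dx = 2πi · Σ Res(f, z_k)  over the poles with Im z_k > 0.

Zeros of the denominator: z^2 + 10 = 0 gives z = ±sqrt(10)*I.
Upper half-plane: z = sqrt(10)*I (a pole of order 2).

Write f(z) = g(z)/(z - sqrt(10)*I)^2 with g(z) = 4/(z + sqrt(10)*I)^2. For a double pole, Res(f, z₀) = g'(z₀):
  g'(z) = -8/(z + sqrt(10)*I)^3
  Res(f, sqrt(10)*I) = g'(sqrt(10)*I) = -sqrt(10)*I/100

∫_{-∞}^{∞} f(x) dx = 2πi · (-sqrt(10)*I/100) = sqrt(10)*pi/50

Final answer: sqrt(10)*pi/50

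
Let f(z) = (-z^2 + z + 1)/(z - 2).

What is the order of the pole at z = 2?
1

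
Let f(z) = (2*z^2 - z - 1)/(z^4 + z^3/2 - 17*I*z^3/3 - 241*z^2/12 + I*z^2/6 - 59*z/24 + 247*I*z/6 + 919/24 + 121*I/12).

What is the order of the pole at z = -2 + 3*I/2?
Factor the denominator:
  z^4 + z^3/2 - 17*I*z^3/3 - 241*z^2/12 + I*z^2/6 - 59*z/24 + 247*I*z/6 + 919/24 + 121*I/12 = (z + 2 - 3*I/2)^2*(z - 3 - 2*I/3)*(z - 1/2 - 2*I)

The numerator P(z) = 2*z^2 - z - 1 has P(-2 + 3*I/2) = 9/2 - 27*I/2 ≠ 0, so no factor of (z + 2 - 3*I/2) cancels.
Near z = -2 + 3*I/2 we can therefore write f(z) = g(z)/(z + 2 - 3*I/2)^2 with g analytic at -2 + 3*I/2 and g(-2 + 3*I/2) ≠ 0 (g is the numerator divided by the remaining denominator factors).

Hence z = -2 + 3*I/2 is a pole of order 2.

Final answer: 2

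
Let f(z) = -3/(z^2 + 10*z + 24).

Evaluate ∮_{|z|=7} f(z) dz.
By the residue theorem, ∮_C f(z) dz = 2πi · (sum of the residues of f at the poles inside |z| = 7).

The denominator factors as (z + 4)*(z + 6), so the singularities of f are simple poles at z = -4, z = -6.
  |-4|² = 16 < 49 = 7², so this pole is inside the contour.
  |-6|² = 36 < 49 = 7², so this pole is inside the contour.

With P(z) = -3 and Q(z) = z^2 + 10*z + 24, each pole is simple, so Res(f, z₀) = P(z₀)/Q'(z₀) with Q'(z) = 2*z + 10.
  Res(f, -4) = P(-4)/Q'(-4) = (-3)/(2) = -3/2
  Res(f, -6) = P(-6)/Q'(-6) = (-3)/(-2) = 3/2

Sum of residues inside C: 0
∮_C f(z) dz = 2πi · (0) = 0

Final answer: 0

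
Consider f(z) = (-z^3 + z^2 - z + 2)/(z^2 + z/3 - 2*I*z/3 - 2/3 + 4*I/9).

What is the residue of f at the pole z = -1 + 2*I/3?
-635/261 + 326*I/261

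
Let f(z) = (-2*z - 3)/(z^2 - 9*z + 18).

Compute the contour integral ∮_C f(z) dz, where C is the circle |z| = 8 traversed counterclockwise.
By the residue theorem, ∮_C f(z) dz = 2πi · (sum of the residues of f at the poles inside |z| = 8).

The denominator factors as (z - 3)*(z - 6), so the singularities of f are simple poles at z = 3, z = 6.
  |3|² = 9 < 64 = 8², so this pole is inside the contour.
  |6|² = 36 < 64 = 8², so this pole is inside the contour.

With P(z) = -2*z - 3 and Q(z) = z^2 - 9*z + 18, each pole is simple, so Res(f, z₀) = P(z₀)/Q'(z₀) with Q'(z) = 2*z - 9.
  Res(f, 3) = P(3)/Q'(3) = (-9)/(-3) = 3
  Res(f, 6) = P(6)/Q'(6) = (-15)/(3) = -5

Sum of residues inside C: -2
∮_C f(z) dz = 2πi · (-2) = -4*I*pi

Final answer: -4*I*pi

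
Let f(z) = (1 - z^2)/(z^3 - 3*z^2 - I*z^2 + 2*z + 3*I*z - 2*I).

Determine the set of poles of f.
The singularities of f are the zeros of the denominator. Factoring,
  z^3 - 3*z^2 - I*z^2 + 2*z + 3*I*z - 2*I = (z - I)*(z - 2)*(z - 1)
so the candidates are z = I, z = 2, z = 1.

Check the numerator P(z) = 1 - z^2 at each one:
  P(I) = 2 ≠ 0, so z = I is a (simple) pole.
  P(2) = -3 ≠ 0, so z = 2 is a (simple) pole.
  P(1) = 0, so the factor (z - 1) cancels and z = 1 is only a removable singularity, not a pole.

Poles of f: {I, 2}

Final answer: {I, 2}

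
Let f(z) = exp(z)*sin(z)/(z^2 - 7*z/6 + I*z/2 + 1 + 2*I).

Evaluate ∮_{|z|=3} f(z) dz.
pi*(-90/173 + 66*I/173)*exp(-1/3 + I)*sin(1/3 - I) + pi*(-90/173 + 66*I/173)*exp(3/2 - 3*I/2)*sin(3/2 - 3*I/2)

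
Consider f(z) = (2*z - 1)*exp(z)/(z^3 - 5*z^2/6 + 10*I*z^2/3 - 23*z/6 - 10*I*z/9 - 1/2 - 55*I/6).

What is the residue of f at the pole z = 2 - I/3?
Write f(z) = P(z)/Q(z) with P(z) = (2*z - 1)*exp(z) and Q(z) = z^3 - 5*z^2/6 + 10*I*z^2/3 - 23*z/6 - 10*I*z/9 - 1/2 - 55*I/6.
The denominator factors as Q(z) = (z + 3/2)*(z - 2 + I/3)*(z - 1/3 + 3*I), so z = 2 - I/3 is a simple zero of Q and P is analytic there; z = 2 - I/3 is therefore a simple pole and
  Res(f, z₀) = P(z₀)/Q'(z₀).

Q'(z) = 3*z^2 - 5*z/3 + 20*I*z/3 - 23/6 - 10*I/9, so Q'(2 - I/3) = 121/18 + 79*I/9.
P(2 - I/3) = (3 - 2*I/3)*exp(2 - I/3).

Res(f, 2 - I/3) = ((3 - 2*I/3)*exp(2 - I/3))/(121/18 + 79*I/9) = (4638/39605 - 9984*I/39605)*exp(2 - I/3)

Final answer: (4638/39605 - 9984*I/39605)*exp(2 - I/3)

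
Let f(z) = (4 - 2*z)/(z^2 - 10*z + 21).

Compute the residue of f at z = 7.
Write f(z) = P(z)/Q(z) with P(z) = 4 - 2*z and Q(z) = z^2 - 10*z + 21.
The denominator factors as Q(z) = (z - 3)*(z - 7), so z = 7 is a simple zero of Q and P is analytic there; z = 7 is therefore a simple pole and
  Res(f, z₀) = P(z₀)/Q'(z₀).

Q'(z) = 2*z - 10, so Q'(7) = 4.
P(7) = -10.

Res(f, 7) = (-10)/(4) = -5/2

Final answer: -5/2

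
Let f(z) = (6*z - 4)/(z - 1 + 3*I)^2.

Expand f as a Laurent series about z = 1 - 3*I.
Put w = z - (1 - 3*I), i.e. z = w + 1 - 3*I. The denominator is w^2, so it suffices to rewrite the numerator in powers of w.

P(z) = 6*z - 4
P(w + 1 - 3*I) = 2 - 18*I + 6*w

Dividing each term by w^2:
  f = (2 - 18*I)/w^2 + 6/w

Substituting back w = z - 1 + 3*I:
  f(z) = (2 - 18*I)/(z - 1 + 3*I)^2 + 6/(z - 1 + 3*I)

The series is finite because the numerator is a polynomial; the negative powers form the principal part, and the coefficient of 1/(z - 1 + 3*I) gives Res(f, 1 - 3*I) = 6.

Final answer: (2 - 18*I)/(z - 1 + 3*I)^2 + 6/(z - 1 + 3*I)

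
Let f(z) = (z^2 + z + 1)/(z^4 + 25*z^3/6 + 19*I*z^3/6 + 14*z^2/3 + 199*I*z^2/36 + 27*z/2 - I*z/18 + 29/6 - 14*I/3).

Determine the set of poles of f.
{-3 - 3*I/2, -1 - 3*I, -1/2 + I/3, 1/3 + I}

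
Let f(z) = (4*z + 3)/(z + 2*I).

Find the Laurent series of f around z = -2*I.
(3 - 8*I)/(z + 2*I) + 4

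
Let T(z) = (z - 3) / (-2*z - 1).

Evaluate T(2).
1/5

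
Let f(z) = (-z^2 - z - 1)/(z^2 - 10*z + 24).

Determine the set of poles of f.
The singularities of f are the zeros of the denominator. Factoring,
  z^2 - 10*z + 24 = (z - 6)*(z - 4)
so the candidates are z = 6, z = 4.

Check the numerator P(z) = -z^2 - z - 1 at each one:
  P(6) = -43 ≠ 0, so z = 6 is a (simple) pole.
  P(4) = -21 ≠ 0, so z = 4 is a (simple) pole.

Poles of f: {4, 6}

Final answer: {4, 6}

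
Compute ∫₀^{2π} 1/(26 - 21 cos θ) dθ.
2*sqrt(235)*pi/235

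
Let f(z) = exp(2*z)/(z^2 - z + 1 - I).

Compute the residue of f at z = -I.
Write f(z) = P(z)/Q(z) with P(z) = exp(2*z) and Q(z) = z^2 - z + 1 - I.
The denominator factors as Q(z) = (z - 1 - I)*(z + I), so z = -I is a simple zero of Q and P is analytic there; z = -I is therefore a simple pole and
  Res(f, z₀) = P(z₀)/Q'(z₀).

Q'(z) = 2*z - 1, so Q'(-I) = -1 - 2*I.
P(-I) = exp(-2*I).

Res(f, -I) = (exp(-2*I))/(-1 - 2*I) = (-1/5 + 2*I/5)*exp(-2*I)

Final answer: (-1/5 + 2*I/5)*exp(-2*I)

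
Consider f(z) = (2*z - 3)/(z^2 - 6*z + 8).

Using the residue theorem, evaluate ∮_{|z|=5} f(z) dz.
4*I*pi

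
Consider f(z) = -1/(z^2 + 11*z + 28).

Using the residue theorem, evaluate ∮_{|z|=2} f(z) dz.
By the residue theorem, ∮_C f(z) dz = 2πi · (sum of the residues of f at the poles inside |z| = 2).

The denominator factors as (z + 7)*(z + 4), so the singularities of f are simple poles at z = -7, z = -4.
  |-7|² = 49 > 4 = 2², so this pole is outside the contour.
  |-4|² = 16 > 4 = 2², so this pole is outside the contour.

No pole lies inside the contour, so f is analytic on and inside C and the integral is 0 (Cauchy's theorem).

Final answer: 0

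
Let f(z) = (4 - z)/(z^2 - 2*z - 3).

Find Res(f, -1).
Write f(z) = P(z)/Q(z) with P(z) = 4 - z and Q(z) = z^2 - 2*z - 3.
The denominator factors as Q(z) = (z + 1)*(z - 3), so z = -1 is a simple zero of Q and P is analytic there; z = -1 is therefore a simple pole and
  Res(f, z₀) = P(z₀)/Q'(z₀).

Q'(z) = 2*z - 2, so Q'(-1) = -4.
P(-1) = 5.

Res(f, -1) = (5)/(-4) = -5/4

Final answer: -5/4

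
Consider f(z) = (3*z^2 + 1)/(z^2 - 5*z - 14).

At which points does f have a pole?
The singularities of f are the zeros of the denominator. Factoring,
  z^2 - 5*z - 14 = (z - 7)*(z + 2)
so the candidates are z = 7, z = -2.

Check the numerator P(z) = 3*z^2 + 1 at each one:
  P(7) = 148 ≠ 0, so z = 7 is a (simple) pole.
  P(-2) = 13 ≠ 0, so z = -2 is a (simple) pole.

Poles of f: {-2, 7}

Final answer: {-2, 7}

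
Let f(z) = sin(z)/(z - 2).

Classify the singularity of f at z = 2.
Write f(z) = g(z)/(z - 2) with g(z) = sin(z).
g is entire and g(2) = sin(2) ≠ 0, so no factor of (z - 2) cancels: the Laurent expansion of f about z = 2 starts at the power -1, i.e. lim_{z→z₀} (z - z₀) f(z) = sin(2) is finite and nonzero.
So z = 2 is a pole of order 1.

Final answer: pole of order 1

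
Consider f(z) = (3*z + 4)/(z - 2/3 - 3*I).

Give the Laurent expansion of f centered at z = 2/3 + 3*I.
Put w = z - (2/3 + 3*I), i.e. z = w + 2/3 + 3*I. The denominator is w, so it suffices to rewrite the numerator in powers of w.

P(z) = 3*z + 4
P(w + 2/3 + 3*I) = 6 + 9*I + 3*w

Dividing each term by w:
  f = (6 + 9*I)/w + 3

Substituting back w = z - 2/3 - 3*I:
  f(z) = (6 + 9*I)/(z - 2/3 - 3*I) + 3

The series is finite because the numerator is a polynomial; the negative powers form the principal part, and the coefficient of 1/(z - 2/3 - 3*I) gives Res(f, 2/3 + 3*I) = 6 + 9*I.

Final answer: (6 + 9*I)/(z - 2/3 - 3*I) + 3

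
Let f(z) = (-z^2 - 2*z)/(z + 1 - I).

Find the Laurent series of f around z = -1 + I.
2/(z + 1 - I) - 2*I - (z + 1 - I)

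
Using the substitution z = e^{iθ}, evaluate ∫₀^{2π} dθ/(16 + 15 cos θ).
2*sqrt(31)*pi/31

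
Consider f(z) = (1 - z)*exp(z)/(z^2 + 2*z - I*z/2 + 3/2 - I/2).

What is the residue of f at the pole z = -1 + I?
(-2/3 - 4*I/3)*exp(-1 + I)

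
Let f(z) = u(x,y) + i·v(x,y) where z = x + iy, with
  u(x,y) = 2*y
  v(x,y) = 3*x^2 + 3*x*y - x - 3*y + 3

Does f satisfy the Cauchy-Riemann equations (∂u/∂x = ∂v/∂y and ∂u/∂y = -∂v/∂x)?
∂u/∂x = 0
∂v/∂y = 3*x - 3
∂u/∂y = 2
∂v/∂x = 6*x + 3*y - 1
∂u/∂x ≠ ∂v/∂y and ∂u/∂y ≠ -∂v/∂x; the Cauchy-Riemann equations are not satisfied, so f is not analytic.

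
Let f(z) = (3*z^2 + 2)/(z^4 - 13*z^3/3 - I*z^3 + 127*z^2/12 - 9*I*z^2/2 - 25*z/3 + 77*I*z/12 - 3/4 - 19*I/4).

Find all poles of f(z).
The singularities of f are the zeros of the denominator. Factoring,
  z^4 - 13*z^3/3 - I*z^3 + 127*z^2/12 - 9*I*z^2/2 - 25*z/3 + 77*I*z/12 - 3/4 - 19*I/4 = (z - 3 - 3*I)*(z - 1/3 + 2*I)*(z + I/2)*(z - 1 - I/2)
so the candidates are z = 3 + 3*I, z = 1/3 - 2*I, z = -I/2, z = 1 + I/2.

Check the numerator P(z) = 3*z^2 + 2 at each one:
  P(3 + 3*I) = 2 + 54*I ≠ 0, so z = 3 + 3*I is a (simple) pole.
  P(1/3 - 2*I) = -29/3 - 4*I ≠ 0, so z = 1/3 - 2*I is a (simple) pole.
  P(-I/2) = 5/4 ≠ 0, so z = -I/2 is a (simple) pole.
  P(1 + I/2) = 17/4 + 3*I ≠ 0, so z = 1 + I/2 is a (simple) pole.

Poles of f: {-I/2, 1/3 - 2*I, 1 + I/2, 3 + 3*I}

Final answer: {-I/2, 1/3 - 2*I, 1 + I/2, 3 + 3*I}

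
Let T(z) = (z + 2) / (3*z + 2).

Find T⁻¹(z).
Set w = T(z) = (z + 2) / (3*z + 2) and solve for z:
  w*(3*z + 2) = z + 2
  2*w + z*(3*w - 1) - 2 = 0
  z*(3*w - 1) = 2 - 2*w
  z = (2*w - 2)/(1 - 3*w)
Renaming the variable, T⁻¹(z) = (2*z - 2)/(-3*z + 1) = (-2*z + 2)/(3*z - 1).
(Check: ad - bc = -4 ≠ 0, so T is invertible.)

Final answer: (-2*z + 2)/(3*z - 1)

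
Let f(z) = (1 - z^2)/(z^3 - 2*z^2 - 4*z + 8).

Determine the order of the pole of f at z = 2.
Factor the denominator:
  z^3 - 2*z^2 - 4*z + 8 = (z - 2)^2*(z + 2)

The numerator P(z) = 1 - z^2 has P(2) = -3 ≠ 0, so no factor of (z - 2) cancels.
Near z = 2 we can therefore write f(z) = g(z)/(z - 2)^2 with g analytic at 2 and g(2) ≠ 0 (g is the numerator divided by the remaining denominator factors).

Hence z = 2 is a pole of order 2.

Final answer: 2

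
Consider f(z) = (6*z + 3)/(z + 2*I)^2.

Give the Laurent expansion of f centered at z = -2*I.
Put w = z - (-2*I), i.e. z = w - 2*I. The denominator is w^2, so it suffices to rewrite the numerator in powers of w.

P(z) = 6*z + 3
P(w - 2*I) = 3 - 12*I + 6*w

Dividing each term by w^2:
  f = (3 - 12*I)/w^2 + 6/w

Substituting back w = z + 2*I:
  f(z) = (3 - 12*I)/(z + 2*I)^2 + 6/(z + 2*I)

The series is finite because the numerator is a polynomial; the negative powers form the principal part, and the coefficient of 1/(z + 2*I) gives Res(f, -2*I) = 6.

Final answer: (3 - 12*I)/(z + 2*I)^2 + 6/(z + 2*I)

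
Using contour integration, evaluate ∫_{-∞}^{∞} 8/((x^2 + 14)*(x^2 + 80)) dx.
Let f(z) = 8/((z^2 + 14)*(z^2 + 80)). The denominator has no real zeros and deg Q - deg P = 4 ≥ 2, so the integral of f over the upper semicircle |z| = R tends to 0 as R → ∞. Closing the contour in the upper half-plane,
  ∫_{-∞}^{∞} f(x) dx = 2πi · Σ Res(f, z_k)  over the poles with Im z_k > 0.

Zeros of the denominator: z^2 + 14 = 0 gives z = ±sqrt(14)*I; z^2 + 80 = 0 gives z = ±4*sqrt(5)*I.
Upper half-plane: z = sqrt(14)*I, z = 4*sqrt(5)*I (simple).

Each pole is a simple zero of Q(z) = z^4 + 94*z^2 + 1120, so Res(f, z₀) = P(z₀)/Q'(z₀) with P(z) = 8, Q'(z) = 4*z^3 + 188*z:
  Res(f, sqrt(14)*I) = (8)/(132*sqrt(14)*I) = -sqrt(14)*I/231
  Res(f, 4*sqrt(5)*I) = (8)/(-528*sqrt(5)*I) = sqrt(5)*I/330

Sum of residues: I*(-sqrt(14)/231 + sqrt(5)/330)
∫_{-∞}^{∞} f(x) dx = 2πi · (I*(-sqrt(14)/231 + sqrt(5)/330)) = pi*(-7*sqrt(5) + 10*sqrt(14))/1155

Final answer: pi*(-7*sqrt(5) + 10*sqrt(14))/1155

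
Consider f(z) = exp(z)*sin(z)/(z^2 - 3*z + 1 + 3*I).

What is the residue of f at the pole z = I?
Write f(z) = P(z)/Q(z) with P(z) = exp(z)*sin(z) and Q(z) = z^2 - 3*z + 1 + 3*I.
The denominator factors as Q(z) = (z - 3 + I)*(z - I), so z = I is a simple zero of Q and P is analytic there; z = I is therefore a simple pole and
  Res(f, z₀) = P(z₀)/Q'(z₀).

Q'(z) = 2*z - 3, so Q'(I) = -3 + 2*I.
P(I) = I*exp(I)*sinh(1).

Res(f, I) = (I*exp(I)*sinh(1))/(-3 + 2*I) = (2/13 - 3*I/13)*exp(I)*sinh(1)

Final answer: (2/13 - 3*I/13)*exp(I)*sinh(1)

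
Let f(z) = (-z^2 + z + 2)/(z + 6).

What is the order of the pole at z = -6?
Factor the denominator:
  z + 6 = (z + 6)

The numerator P(z) = -z^2 + z + 2 has P(-6) = -40 ≠ 0, so no factor of (z + 6) cancels.
Near z = -6 we can therefore write f(z) = g(z)/(z + 6) with g analytic at -6 and g(-6) ≠ 0 (g is just the numerator).

Hence z = -6 is a pole of order 1.

Final answer: 1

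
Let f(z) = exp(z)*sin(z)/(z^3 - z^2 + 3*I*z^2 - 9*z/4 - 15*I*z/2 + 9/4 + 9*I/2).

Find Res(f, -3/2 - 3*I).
Write f(z) = P(z)/Q(z) with P(z) = exp(z)*sin(z) and Q(z) = z^3 - z^2 + 3*I*z^2 - 9*z/4 - 15*I*z/2 + 9/4 + 9*I/2.
The denominator factors as Q(z) = (z - 3/2)*(z - 1)*(z + 3/2 + 3*I), so z = -3/2 - 3*I is a simple zero of Q and P is analytic there; z = -3/2 - 3*I is therefore a simple pole and
  Res(f, z₀) = P(z₀)/Q'(z₀).

Q'(z) = 3*z^2 - 2*z + 6*I*z - 9/4 - 15*I/2, so Q'(-3/2 - 3*I) = -3/2 + 33*I/2.
P(-3/2 - 3*I) = -exp(-3/2 - 3*I)*sin(3/2 + 3*I).

Res(f, -3/2 - 3*I) = (-exp(-3/2 - 3*I)*sin(3/2 + 3*I))/(-3/2 + 33*I/2) = (1/183 + 11*I/183)*exp(-3/2 - 3*I)*sin(3/2 + 3*I)

Final answer: (1/183 + 11*I/183)*exp(-3/2 - 3*I)*sin(3/2 + 3*I)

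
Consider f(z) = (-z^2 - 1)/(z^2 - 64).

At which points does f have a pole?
{-8, 8}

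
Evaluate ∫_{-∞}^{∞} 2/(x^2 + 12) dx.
Let f(z) = 2/(z^2 + 12). The denominator has no real zeros and deg Q - deg P = 2 ≥ 2, so the integral of f over the upper semicircle |z| = R tends to 0 as R → ∞. Closing the contour in the upper half-plane,
  ∫_{-∞}^{∞} f(x) dx = 2πi · Σ Res(f, z_k)  over the poles with Im z_k > 0.

Zeros of the denominator: z^2 + 12 = 0 gives z = ±2*sqrt(3)*I.
Upper half-plane: z = 2*sqrt(3)*I (simple).

Each pole is a simple zero of Q(z) = z^2 + 12, so Res(f, z₀) = P(z₀)/Q'(z₀) with P(z) = 2, Q'(z) = 2*z:
  Res(f, 2*sqrt(3)*I) = (2)/(4*sqrt(3)*I) = -sqrt(3)*I/6

∫_{-∞}^{∞} f(x) dx = 2πi · (-sqrt(3)*I/6) = sqrt(3)*pi/3

Final answer: sqrt(3)*pi/3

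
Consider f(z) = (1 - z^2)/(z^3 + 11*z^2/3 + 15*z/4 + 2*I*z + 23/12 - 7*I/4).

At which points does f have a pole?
The singularities of f are the zeros of the denominator. Factoring,
  z^3 + 11*z^2/3 + 15*z/4 + 2*I*z + 23/12 - 7*I/4 = (z + 3 - I)*(z + 2/3 + 3*I/2)*(z - I/2)
so the candidates are z = -3 + I, z = -2/3 - 3*I/2, z = I/2.

Check the numerator P(z) = 1 - z^2 at each one:
  P(-3 + I) = -7 + 6*I ≠ 0, so z = -3 + I is a (simple) pole.
  P(-2/3 - 3*I/2) = 101/36 - 2*I ≠ 0, so z = -2/3 - 3*I/2 is a (simple) pole.
  P(I/2) = 5/4 ≠ 0, so z = I/2 is a (simple) pole.

Poles of f: {-3 + I, -2/3 - 3*I/2, I/2}

Final answer: {-3 + I, -2/3 - 3*I/2, I/2}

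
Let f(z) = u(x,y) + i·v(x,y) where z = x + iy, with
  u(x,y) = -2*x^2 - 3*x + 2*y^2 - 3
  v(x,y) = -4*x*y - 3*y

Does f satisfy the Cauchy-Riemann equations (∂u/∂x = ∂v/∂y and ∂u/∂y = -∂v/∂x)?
∂u/∂x = -4*x - 3
∂v/∂y = -4*x - 3
∂u/∂y = 4*y
∂v/∂x = -4*y
∂u/∂x = ∂v/∂y and ∂u/∂y = -∂v/∂x hold identically; f is analytic.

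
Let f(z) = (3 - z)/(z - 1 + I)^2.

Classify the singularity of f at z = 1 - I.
Write f(z) = g(z)/(z - 1 + I)^2 with g(z) = 3 - z.
g is entire and g(1 - I) = 2 + I ≠ 0, so no factor of (z - 1 + I) cancels: the Laurent expansion of f about z = 1 - I starts at the power -2, i.e. lim_{z→z₀} (z - z₀)^2 f(z) = 2 + I is finite and nonzero.
So z = 1 - I is a pole of order 2.

Final answer: pole of order 2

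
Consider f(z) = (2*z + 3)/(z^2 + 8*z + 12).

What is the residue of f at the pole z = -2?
-1/4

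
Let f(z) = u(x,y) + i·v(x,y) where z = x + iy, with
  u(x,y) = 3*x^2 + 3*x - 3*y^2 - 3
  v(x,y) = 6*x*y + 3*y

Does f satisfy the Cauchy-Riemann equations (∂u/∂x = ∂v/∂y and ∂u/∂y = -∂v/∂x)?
∂u/∂x = 6*x + 3
∂v/∂y = 6*x + 3
∂u/∂y = -6*y
∂v/∂x = 6*y
∂u/∂x = ∂v/∂y and ∂u/∂y = -∂v/∂x hold identically; f is analytic.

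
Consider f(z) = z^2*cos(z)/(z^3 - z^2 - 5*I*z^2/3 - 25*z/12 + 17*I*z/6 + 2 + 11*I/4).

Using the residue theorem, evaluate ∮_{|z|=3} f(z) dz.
By the residue theorem, ∮_C f(z) dz = 2πi · (sum of the residues of f at the poles inside |z| = 3).

The denominator factors as (z - 2 + I/3)*(z + 1 - I/2)*(z - 3*I/2), so the singularities of f are simple poles at z = 2 - I/3, z = -1 + I/2, z = 3*I/2.
  |2 - I/3|² = 37/9 < 9 = 3², so this pole is inside the contour.
  |-1 + I/2|² = 5/4 < 9 = 3², so this pole is inside the contour.
  |3*I/2|² = 9/4 < 9 = 3², so this pole is inside the contour.

With P(z) = z^2*cos(z) and Q(z) = z^3 - z^2 - 5*I*z^2/3 - 25*z/12 + 17*I*z/6 + 2 + 11*I/4, each pole is simple, so Res(f, z₀) = P(z₀)/Q'(z₀) with Q'(z) = 3*z^2 - 2*z - 10*I*z/3 - 25/12 + 17*I/6.
  Res(f, 2 - I/3) = P(2 - I/3)/Q'(2 - I/3) = ((35/9 - 4*I/3)*cos(2 - I/3))/(161/36 - 43*I/6) = (34924/92485 + 28392*I/92485)*cos(2 - I/3)
  Res(f, -1 + I/2) = P(-1 + I/2)/Q'(-1 + I/2) = ((3/4 - I)*cos(1 - I/2))/(23/6 + 13*I/6) = (51/1396 - 393*I/1396)*cos(1 - I/2)
  Res(f, 3*I/2) = P(3*I/2)/Q'(3*I/2) = (-9*cosh(3/2)/4)/(-23/6 - I/6) = (621/1060 - 27*I/1060)*cosh(3/2)

Sum of residues inside C: (51/1396 - 393*I/1396)*cos(1 - I/2) + (621/1060 - 27*I/1060)*cosh(3/2) + (34924/92485 + 28392*I/92485)*cos(2 - I/3)
∮_C f(z) dz = 2πi · ((51/1396 - 393*I/1396)*cos(1 - I/2) + (621/1060 - 27*I/1060)*cosh(3/2) + (34924/92485 + 28392*I/92485)*cos(2 - I/3)) = pi*(-56784/92485 + 69848*I/92485)*cos(2 - I/3) + pi*(393/698 + 51*I/698)*cos(1 - I/2) + pi*(27/530 + 621*I/530)*cosh(3/2)

Final answer: pi*(-56784/92485 + 69848*I/92485)*cos(2 - I/3) + pi*(393/698 + 51*I/698)*cos(1 - I/2) + pi*(27/530 + 621*I/530)*cosh(3/2)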